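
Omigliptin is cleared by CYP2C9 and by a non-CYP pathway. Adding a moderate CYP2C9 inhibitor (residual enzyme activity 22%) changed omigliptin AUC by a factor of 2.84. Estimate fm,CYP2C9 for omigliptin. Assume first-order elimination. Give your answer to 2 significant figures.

0.83

CL'/CL = 1 / 2.84 = 0.3521
0.22·fm + (1 − fm) = 0.3521
fm = (0.3521 − 1) / (0.22 − 1) = 0.83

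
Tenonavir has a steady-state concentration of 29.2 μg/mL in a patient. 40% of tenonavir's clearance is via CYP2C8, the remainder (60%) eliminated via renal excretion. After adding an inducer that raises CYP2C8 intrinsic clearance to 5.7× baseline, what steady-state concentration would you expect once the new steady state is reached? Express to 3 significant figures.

10.1 μg/mL

CYP2C8: 0.4 × 5.7 = 2.28
Other: 0.6 (unchanged)
Relative clearance = 2.28 + 0.6 = 2.88.
With dosing unchanged, steady-state concentration scales as 1/CL: 29.2 / 2.88 = 10.1 μg/mL.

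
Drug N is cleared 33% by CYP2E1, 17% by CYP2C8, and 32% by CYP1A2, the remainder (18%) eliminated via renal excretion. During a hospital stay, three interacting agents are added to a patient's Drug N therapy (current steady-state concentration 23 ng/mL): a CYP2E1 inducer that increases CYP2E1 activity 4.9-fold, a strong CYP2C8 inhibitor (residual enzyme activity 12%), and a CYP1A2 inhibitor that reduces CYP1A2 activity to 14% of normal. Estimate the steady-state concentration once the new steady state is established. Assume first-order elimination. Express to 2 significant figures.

The CYP2E1 pathway (33% of clearance) rises to 4.9× activity: 0.33 × 4.9 = 1.617.
The CYP2C8 pathway (17% of clearance) drops to 0.12× activity: 0.17 × 0.12 = 0.0204.
The CYP1A2 pathway (32% of clearance) is reduced to 0.14× activity: 0.32 × 0.14 = 0.0448.
Non-CYP routes (18%) are unchanged.
CL_new/CL_old = 1.617 + 0.0204 + 0.0448 + 0.18 = 1.8622.
Steady-state concentration ∝ 1/CL: new value = 23 / 1.8622 = 12 ng/mL.

12 ng/mL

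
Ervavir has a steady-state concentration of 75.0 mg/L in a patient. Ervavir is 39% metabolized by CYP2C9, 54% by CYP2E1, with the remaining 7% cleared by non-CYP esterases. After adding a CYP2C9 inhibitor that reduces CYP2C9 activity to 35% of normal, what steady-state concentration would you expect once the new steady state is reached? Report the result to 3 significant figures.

The CYP2C9 pathway (39% of clearance) is reduced to 0.35× activity: 0.39 × 0.35 = 0.1365.
CYP2E1 (54%) and the residual 7% are unaffected.
Relative clearance = 0.1365 + 0.54 + 0.07 = 0.7465.
With dosing unchanged, steady-state concentration scales as 1/CL: 75.0 / 0.7465 = 100 mg/L.

100 mg/L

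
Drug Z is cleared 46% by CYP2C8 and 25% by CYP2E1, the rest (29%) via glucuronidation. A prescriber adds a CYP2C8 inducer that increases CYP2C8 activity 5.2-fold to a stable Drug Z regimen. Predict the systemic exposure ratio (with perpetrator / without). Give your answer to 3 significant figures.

The CYP2C8 pathway (46% of clearance) is boosted to 5.2× activity: 0.46 × 5.2 = 2.392.
CYP2E1 (25%) and the residual 29% are unaffected.
New clearance relative to baseline: 2.392 + 0.25 + 0.29 = 2.932.
Systemic exposure ratio = CL_old/CL_new = 1 / 2.932 = 0.341.

0.341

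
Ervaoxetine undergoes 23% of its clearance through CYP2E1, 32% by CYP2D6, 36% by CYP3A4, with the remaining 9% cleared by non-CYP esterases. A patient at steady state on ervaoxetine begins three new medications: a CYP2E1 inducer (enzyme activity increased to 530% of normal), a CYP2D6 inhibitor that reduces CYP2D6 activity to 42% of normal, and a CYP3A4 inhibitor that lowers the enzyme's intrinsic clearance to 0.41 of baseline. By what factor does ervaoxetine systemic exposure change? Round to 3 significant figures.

The CYP2E1 pathway (23% of clearance) increases to 5.3× activity: 0.23 × 5.3 = 1.219.
The CYP2D6 pathway (32% of clearance) drops to 0.42× activity: 0.32 × 0.42 = 0.1344.
The CYP3A4 pathway (36% of clearance) is reduced to 0.41× activity: 0.36 × 0.41 = 0.1476.
The remaining 9% of clearance is unaffected.
Relative clearance = 1.219 + 0.1344 + 0.1476 + 0.09 = 1.591.
Systemic exposure ∝ 1/CL: fold-change = 1 / 1.591 = 0.629.

0.629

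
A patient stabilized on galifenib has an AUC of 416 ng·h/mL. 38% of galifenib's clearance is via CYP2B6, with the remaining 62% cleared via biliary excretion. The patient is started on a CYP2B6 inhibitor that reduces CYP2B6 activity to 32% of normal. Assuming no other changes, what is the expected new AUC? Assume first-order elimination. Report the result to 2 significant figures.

5.6 × 10² ng·h/mL

The CYP2B6 pathway (38% of clearance) is reduced to 0.32× activity: 0.38 × 0.32 = 0.1216.
The remaining 62% of clearance is unaffected.
CL_new/CL_old = 0.1216 + 0.62 = 0.7416.
With dosing unchanged, AUC scales as 1/CL: 416 / 0.7416 = 5.6 × 10² ng·h/mL.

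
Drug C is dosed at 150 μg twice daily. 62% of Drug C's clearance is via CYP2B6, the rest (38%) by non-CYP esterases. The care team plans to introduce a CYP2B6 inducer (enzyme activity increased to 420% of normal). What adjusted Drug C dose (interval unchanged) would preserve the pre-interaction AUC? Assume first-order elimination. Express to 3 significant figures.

The CYP2B6 pathway (62% of clearance) rises to 4.2× activity: 0.62 × 4.2 = 2.604.
The remaining 38% of clearance is unaffected.
Relative clearance = 2.604 + 0.38 = 2.984.
Exposure is unchanged when dose changes in proportion to clearance. New dose = 150 μg × 2.984 = 448 μg.

448 μg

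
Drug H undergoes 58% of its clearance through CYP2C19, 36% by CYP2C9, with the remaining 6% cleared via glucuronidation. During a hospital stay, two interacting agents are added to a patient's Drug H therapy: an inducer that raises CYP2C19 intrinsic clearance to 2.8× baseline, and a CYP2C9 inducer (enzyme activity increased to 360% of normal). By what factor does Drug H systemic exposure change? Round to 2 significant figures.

0.34

CYP2C19: 0.58 × 2.8 = 1.624
CYP2C9: 0.36 × 3.6 = 1.296
Other: 0.06 (unchanged)
CL_new/CL_old = 1.624 + 1.296 + 0.06 = 2.98.
Net systemic exposure ratio = 1 / 2.98 = 0.34.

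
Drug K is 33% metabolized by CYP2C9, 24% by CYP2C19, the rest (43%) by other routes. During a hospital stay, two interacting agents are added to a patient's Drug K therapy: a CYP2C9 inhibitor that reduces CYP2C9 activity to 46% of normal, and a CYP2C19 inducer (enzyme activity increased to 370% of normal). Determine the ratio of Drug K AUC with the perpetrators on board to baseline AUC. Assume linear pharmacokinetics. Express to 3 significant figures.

The CYP2C9 pathway (33% of clearance) is reduced to 0.46× activity: 0.33 × 0.46 = 0.1518.
The CYP2C19 pathway (24% of clearance) rises to 3.7× activity: 0.24 × 3.7 = 0.888.
Non-CYP routes (43%) are unchanged.
Relative clearance = 0.1518 + 0.888 + 0.43 = 1.4698.
AUC ∝ 1/CL: fold-change = 1 / 1.4698 = 0.680.

0.680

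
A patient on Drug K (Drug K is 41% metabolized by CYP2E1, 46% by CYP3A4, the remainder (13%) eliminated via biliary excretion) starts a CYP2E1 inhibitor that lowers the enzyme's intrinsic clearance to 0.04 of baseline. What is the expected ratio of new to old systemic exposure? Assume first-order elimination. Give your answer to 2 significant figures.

1.6

The CYP2E1 pathway (41% of clearance) falls to 0.04× activity: 0.41 × 0.04 = 0.0164.
CYP3A4 (46%) and the residual 13% are unaffected.
Relative clearance = 0.0164 + 0.46 + 0.13 = 0.6064.
Systemic exposure ratio = CL_old/CL_new = 1 / 0.6064 = 1.6.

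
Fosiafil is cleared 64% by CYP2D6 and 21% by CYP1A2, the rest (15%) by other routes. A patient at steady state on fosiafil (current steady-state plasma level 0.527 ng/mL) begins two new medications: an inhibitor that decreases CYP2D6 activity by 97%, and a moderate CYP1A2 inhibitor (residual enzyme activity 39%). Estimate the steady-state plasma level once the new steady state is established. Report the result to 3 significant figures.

CYP2D6: 0.64 × 0.03 = 0.0192
CYP1A2: 0.21 × 0.39 = 0.0819
Other: 0.15 (unchanged)
CL_new/CL_old = 0.0192 + 0.0819 + 0.15 = 0.2511.
New steady-state plasma level = 0.527 / 0.2511 = 2.10 ng/mL (concentration scales inversely with clearance).

2.10 ng/mL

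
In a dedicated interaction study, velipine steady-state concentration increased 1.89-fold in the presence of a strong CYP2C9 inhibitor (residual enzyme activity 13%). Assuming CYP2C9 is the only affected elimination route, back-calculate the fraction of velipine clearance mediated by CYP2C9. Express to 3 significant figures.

Let x = fm,CYP2C9. Because steady-state concentration ∝ 1/CL, relative clearance fell to 1/1.89 = 0.5291.
Setting x·0.13 + (1 − x) = 0.5291 and solving: x = (0.5291 − 1)/(0.13 − 1) = 0.541.

0.541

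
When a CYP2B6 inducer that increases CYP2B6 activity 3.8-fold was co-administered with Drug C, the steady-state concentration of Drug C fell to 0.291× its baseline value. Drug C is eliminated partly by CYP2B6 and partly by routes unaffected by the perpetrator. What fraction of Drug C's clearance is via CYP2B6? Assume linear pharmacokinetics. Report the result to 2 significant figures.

Let x = fm,CYP2B6. Because steady-state concentration ∝ 1/CL, relative clearance rose to 1/0.291 = 3.436.
Setting x·3.8 + (1 − x) = 3.436 and solving: x = (3.436 − 1)/(3.8 − 1) = 0.87.

0.87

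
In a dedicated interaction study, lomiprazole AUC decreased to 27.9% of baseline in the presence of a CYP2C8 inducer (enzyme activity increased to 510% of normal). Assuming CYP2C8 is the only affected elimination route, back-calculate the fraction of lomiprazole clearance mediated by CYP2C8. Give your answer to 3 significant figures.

0.630

Call the CYP2C8 fraction fm. After the interaction, CL_new/CL_old = fm × 5.1 + (1 − fm).
AUC ratio = 1 / (new CL fraction), so new CL fraction = 1 / 0.279 = 3.584.
fm × 5.1 + 1 − fm = 3.584  ⇒  fm × (5.1 − 1) = 2.584  ⇒  fm = 0.630.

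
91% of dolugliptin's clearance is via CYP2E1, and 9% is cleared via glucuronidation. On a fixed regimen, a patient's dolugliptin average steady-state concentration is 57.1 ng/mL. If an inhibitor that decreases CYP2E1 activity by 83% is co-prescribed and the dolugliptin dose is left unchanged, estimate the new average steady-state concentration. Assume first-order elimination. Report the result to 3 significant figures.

233 ng/mL

The CYP2E1 pathway (91% of clearance) falls to 0.17× activity: 0.91 × 0.17 = 0.1547.
Non-CYP routes (9%) are unchanged.
CL_new/CL_old = 0.1547 + 0.09 = 0.2447.
Average steady-state concentration ∝ 1/CL, so new value = 57.1 / 0.2447 = 233 ng/mL.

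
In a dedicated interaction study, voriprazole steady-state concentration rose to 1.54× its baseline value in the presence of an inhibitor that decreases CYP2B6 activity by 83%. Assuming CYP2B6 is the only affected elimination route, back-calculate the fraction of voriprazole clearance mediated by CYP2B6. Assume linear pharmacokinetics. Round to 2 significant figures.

0.42

Call the CYP2B6 fraction fm. After the interaction, CL_new/CL_old = fm × 0.17 + (1 − fm).
Steady-state concentration ratio = 1 / (new CL fraction), so new CL fraction = 1 / 1.54 = 0.6494.
fm × 0.17 + 1 − fm = 0.6494  ⇒  fm × (0.17 − 1) = −0.3506  ⇒  fm = 0.42.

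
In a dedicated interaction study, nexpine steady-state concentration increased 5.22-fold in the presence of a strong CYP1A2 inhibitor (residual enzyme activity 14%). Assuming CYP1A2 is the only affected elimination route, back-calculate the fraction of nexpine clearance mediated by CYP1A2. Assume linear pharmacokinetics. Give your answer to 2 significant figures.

0.94

CL'/CL = 1 / 5.22 = 0.1916
0.14·fm + (1 − fm) = 0.1916
fm = (0.1916 − 1) / (0.14 − 1) = 0.94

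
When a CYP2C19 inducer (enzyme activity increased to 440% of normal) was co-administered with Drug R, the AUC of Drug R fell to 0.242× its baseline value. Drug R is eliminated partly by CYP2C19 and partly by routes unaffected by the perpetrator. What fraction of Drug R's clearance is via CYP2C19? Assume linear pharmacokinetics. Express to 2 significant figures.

Let x = fm,CYP2C19. Because AUC ∝ 1/CL, relative clearance rose to 1/0.242 = 4.132.
Only the CYP2C19 route changed, so 4.132 = x·4.4 + (1 − x), giving x = 0.92.

0.92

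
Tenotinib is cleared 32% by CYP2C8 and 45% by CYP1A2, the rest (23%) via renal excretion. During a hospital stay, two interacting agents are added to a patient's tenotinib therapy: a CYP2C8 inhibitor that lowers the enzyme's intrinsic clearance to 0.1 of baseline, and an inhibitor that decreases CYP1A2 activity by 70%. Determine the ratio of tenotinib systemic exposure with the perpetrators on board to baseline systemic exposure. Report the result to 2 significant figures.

CYP2C8: 0.32 × 0.1 = 0.032
CYP1A2: 0.45 × 0.3 = 0.135
Other: 0.23 (unchanged)
Relative clearance = 0.032 + 0.135 + 0.23 = 0.397.
Net systemic exposure ratio = 1 / 0.397 = 2.5.

2.5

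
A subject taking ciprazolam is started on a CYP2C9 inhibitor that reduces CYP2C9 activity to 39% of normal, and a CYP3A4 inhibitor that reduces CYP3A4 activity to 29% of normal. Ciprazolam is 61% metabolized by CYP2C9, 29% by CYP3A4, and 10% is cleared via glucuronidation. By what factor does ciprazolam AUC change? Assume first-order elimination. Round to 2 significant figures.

The CYP2C9 pathway (61% of clearance) is reduced to 0.39× activity: 0.61 × 0.39 = 0.2379.
The CYP3A4 pathway (29% of clearance) is reduced to 0.29× activity: 0.29 × 0.29 = 0.0841.
The remaining 10% of clearance is unaffected.
Relative clearance = 0.2379 + 0.0841 + 0.1 = 0.422.
Because AUC varies inversely with clearance, the combined effect is 1 / 0.422 = 2.4.

2.4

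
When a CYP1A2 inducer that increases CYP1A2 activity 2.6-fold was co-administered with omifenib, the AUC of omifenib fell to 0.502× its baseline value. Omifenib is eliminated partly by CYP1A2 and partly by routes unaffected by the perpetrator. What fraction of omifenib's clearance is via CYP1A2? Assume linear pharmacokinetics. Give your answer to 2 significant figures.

0.62

Let x = fm,CYP1A2. Because AUC ∝ 1/CL, relative clearance rose to 1/0.502 = 1.992.
Only the CYP1A2 route changed, so 1.992 = x·2.6 + (1 − x), giving x = 0.62.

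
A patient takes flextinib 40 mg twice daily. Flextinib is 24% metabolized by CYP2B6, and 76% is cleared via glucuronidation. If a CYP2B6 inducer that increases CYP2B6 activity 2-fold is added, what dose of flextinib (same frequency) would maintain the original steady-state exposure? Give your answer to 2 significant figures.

50 mg

CYP2B6: 0.24 × 2 = 0.48
Other: 0.76 (unchanged)
CL_new/CL_old = 0.48 + 0.76 = 1.24.
Css,avg = (dose rate)/CL, so holding Css fixed requires dose ∝ CL: 40 × 1.24 = 50 mg.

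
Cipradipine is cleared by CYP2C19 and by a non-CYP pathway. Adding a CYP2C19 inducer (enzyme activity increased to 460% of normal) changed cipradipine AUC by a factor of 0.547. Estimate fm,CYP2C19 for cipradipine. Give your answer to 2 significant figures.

CL'/CL = 1 / 0.547 = 1.828
4.6·fm + (1 − fm) = 1.828
fm = (1.828 − 1) / (4.6 − 1) = 0.23

0.23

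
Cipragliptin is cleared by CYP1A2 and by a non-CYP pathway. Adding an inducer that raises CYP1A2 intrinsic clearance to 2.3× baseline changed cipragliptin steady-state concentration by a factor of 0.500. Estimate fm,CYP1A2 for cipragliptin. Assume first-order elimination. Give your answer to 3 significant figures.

0.769

Let x = fm,CYP1A2. Because steady-state concentration ∝ 1/CL, relative clearance rose to 1/0.500 = 2.
Only the CYP1A2 route changed, so 2 = x·2.3 + (1 − x), giving x = 0.769.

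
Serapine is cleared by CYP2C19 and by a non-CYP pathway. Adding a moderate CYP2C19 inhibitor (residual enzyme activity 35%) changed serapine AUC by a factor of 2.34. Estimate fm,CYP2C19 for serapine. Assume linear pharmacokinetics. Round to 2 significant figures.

Let x = fm,CYP2C19. Because AUC ∝ 1/CL, relative clearance fell to 1/2.34 = 0.4274.
Only the CYP2C19 route changed, so 0.4274 = x·0.35 + (1 − x), giving x = 0.88.

0.88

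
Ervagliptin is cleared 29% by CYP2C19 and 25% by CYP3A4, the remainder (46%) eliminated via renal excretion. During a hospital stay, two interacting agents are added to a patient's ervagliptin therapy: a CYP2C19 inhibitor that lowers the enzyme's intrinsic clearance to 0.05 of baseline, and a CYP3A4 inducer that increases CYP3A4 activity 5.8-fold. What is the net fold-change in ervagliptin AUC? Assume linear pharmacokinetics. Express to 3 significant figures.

0.520

The CYP2C19 pathway (29% of clearance) drops to 0.05× activity: 0.29 × 0.05 = 0.0145.
The CYP3A4 pathway (25% of clearance) is boosted to 5.8× activity: 0.25 × 5.8 = 1.45.
The remaining 46% of clearance is unaffected.
CL_new/CL_old = 0.0145 + 1.45 + 0.46 = 1.9245.
Net AUC ratio = 1 / 1.9245 = 0.520.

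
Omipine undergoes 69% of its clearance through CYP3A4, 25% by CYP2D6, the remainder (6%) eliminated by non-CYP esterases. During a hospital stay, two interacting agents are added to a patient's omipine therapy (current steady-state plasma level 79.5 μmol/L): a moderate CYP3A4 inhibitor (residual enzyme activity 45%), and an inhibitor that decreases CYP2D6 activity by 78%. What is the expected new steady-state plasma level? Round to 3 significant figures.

187 μmol/L

The CYP3A4 pathway (69% of clearance) is reduced to 0.45× activity: 0.69 × 0.45 = 0.3105.
The CYP2D6 pathway (25% of clearance) falls to 0.22× activity: 0.25 × 0.22 = 0.055.
The remaining 6% of clearance is unaffected.
Relative clearance = 0.3105 + 0.055 + 0.06 = 0.4255.
New steady-state plasma level = 79.5 / 0.4255 = 187 μmol/L (concentration scales inversely with clearance).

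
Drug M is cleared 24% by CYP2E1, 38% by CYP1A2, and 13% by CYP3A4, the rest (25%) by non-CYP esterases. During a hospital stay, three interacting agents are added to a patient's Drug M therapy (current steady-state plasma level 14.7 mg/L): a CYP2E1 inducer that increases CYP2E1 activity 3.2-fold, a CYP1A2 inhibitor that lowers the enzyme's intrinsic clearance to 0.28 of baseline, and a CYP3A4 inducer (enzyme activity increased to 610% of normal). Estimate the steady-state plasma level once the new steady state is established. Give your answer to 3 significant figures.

7.67 mg/L

CYP2E1: 0.24 × 3.2 = 0.768
CYP1A2: 0.38 × 0.28 = 0.1064
CYP3A4: 0.13 × 6.1 = 0.793
Other: 0.25 (unchanged)
CL_new/CL_old = 0.768 + 0.1064 + 0.793 + 0.25 = 1.9174.
New steady-state plasma level = 14.7 / 1.9174 = 7.67 mg/L (concentration scales inversely with clearance).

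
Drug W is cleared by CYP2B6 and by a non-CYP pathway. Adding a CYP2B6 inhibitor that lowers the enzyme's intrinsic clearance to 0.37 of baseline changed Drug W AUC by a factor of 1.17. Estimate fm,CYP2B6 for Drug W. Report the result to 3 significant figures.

0.231

Write x for the fraction cleared via CYP2B6. The observed AUC change means clearance fell to 1/1.17 = 0.8547 of baseline.
Only the CYP2B6 route changed, so 0.8547 = x·0.37 + (1 − x), giving x = 0.231.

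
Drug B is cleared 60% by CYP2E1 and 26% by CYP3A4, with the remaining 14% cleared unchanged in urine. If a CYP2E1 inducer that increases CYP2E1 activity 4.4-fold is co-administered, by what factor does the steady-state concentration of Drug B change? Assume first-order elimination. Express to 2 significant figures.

0.33

The CYP2E1 pathway (60% of clearance) increases to 4.4× activity: 0.6 × 4.4 = 2.64.
CYP3A4 (26%) and the residual 14% are unaffected.
New clearance relative to baseline: 2.64 + 0.26 + 0.14 = 3.04.
Since steady-state concentration ∝ 1/CL, the ratio is 1 / 3.04 = 0.33.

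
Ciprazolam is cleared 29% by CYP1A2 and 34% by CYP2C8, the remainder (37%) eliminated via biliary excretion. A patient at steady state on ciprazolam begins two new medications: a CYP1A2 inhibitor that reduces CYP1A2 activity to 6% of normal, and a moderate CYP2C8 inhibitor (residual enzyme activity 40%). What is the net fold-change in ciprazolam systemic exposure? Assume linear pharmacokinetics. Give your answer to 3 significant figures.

CYP1A2: 0.29 × 0.06 = 0.0174
CYP2C8: 0.34 × 0.4 = 0.136
Other: 0.37 (unchanged)
New clearance relative to baseline: 0.0174 + 0.136 + 0.37 = 0.5234.
Net systemic exposure ratio = 1 / 0.5234 = 1.91.

1.91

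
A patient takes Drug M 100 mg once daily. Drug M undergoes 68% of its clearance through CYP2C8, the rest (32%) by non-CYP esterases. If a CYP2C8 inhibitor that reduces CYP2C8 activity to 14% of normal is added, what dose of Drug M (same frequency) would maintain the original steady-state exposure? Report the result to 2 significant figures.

42 mg

The CYP2C8 pathway (68% of clearance) drops to 0.14× activity: 0.68 × 0.14 = 0.0952.
Non-CYP routes (32%) are unchanged.
Relative clearance = 0.0952 + 0.32 = 0.4152.
To maintain the same steady-state level, dose must scale with clearance: new dose = 100 × 0.4152 = 42 mg.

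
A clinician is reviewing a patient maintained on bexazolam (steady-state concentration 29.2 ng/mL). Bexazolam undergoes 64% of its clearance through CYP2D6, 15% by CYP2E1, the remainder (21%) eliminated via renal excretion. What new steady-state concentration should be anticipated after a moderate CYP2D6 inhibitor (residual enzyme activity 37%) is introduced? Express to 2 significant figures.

49 ng/mL

The CYP2D6 pathway (64% of clearance) falls to 0.37× activity: 0.64 × 0.37 = 0.2368.
CYP2E1 (15%) and the residual 21% are unaffected.
New clearance relative to baseline: 0.2368 + 0.15 + 0.21 = 0.5968.
With dosing unchanged, steady-state concentration scales as 1/CL: 29.2 / 0.5968 = 49 ng/mL.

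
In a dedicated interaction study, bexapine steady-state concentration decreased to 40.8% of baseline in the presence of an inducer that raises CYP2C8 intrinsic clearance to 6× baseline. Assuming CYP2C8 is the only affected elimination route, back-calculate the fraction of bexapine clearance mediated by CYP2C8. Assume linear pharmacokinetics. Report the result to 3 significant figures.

CL'/CL = 1 / 0.408 = 2.451
6·fm + (1 − fm) = 2.451
fm = (2.451 − 1) / (6 − 1) = 0.290

0.290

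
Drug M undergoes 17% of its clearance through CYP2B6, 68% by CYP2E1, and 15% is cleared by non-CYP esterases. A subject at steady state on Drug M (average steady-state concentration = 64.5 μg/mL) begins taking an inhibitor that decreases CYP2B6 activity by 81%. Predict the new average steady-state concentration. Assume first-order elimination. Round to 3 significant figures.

74.8 μg/mL

CYP2B6: 0.17 × 0.19 = 0.0323
CYP2E1: 0.68 (unchanged)
Other: 0.15 (unchanged)
CL_new/CL_old = 0.0323 + 0.68 + 0.15 = 0.8623.
Average steady-state concentration ∝ 1/CL, so new value = 64.5 / 0.8623 = 74.8 μg/mL.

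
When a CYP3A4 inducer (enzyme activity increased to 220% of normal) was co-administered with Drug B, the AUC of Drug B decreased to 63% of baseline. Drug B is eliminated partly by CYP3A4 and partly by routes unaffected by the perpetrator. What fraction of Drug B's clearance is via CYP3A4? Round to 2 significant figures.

CL'/CL = 1 / 0.630 = 1.587
2.2·fm + (1 − fm) = 1.587
fm = (1.587 − 1) / (2.2 − 1) = 0.49

0.49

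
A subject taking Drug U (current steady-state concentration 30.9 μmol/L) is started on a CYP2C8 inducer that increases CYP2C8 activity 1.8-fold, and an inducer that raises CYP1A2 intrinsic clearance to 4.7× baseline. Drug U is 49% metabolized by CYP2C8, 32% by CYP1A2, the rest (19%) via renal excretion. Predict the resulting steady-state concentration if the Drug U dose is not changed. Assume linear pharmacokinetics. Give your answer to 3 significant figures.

CYP2C8: 0.49 × 1.8 = 0.882
CYP1A2: 0.32 × 4.7 = 1.504
Other: 0.19 (unchanged)
CL_new/CL_old = 0.882 + 1.504 + 0.19 = 2.576.
Steady-state concentration ∝ 1/CL: new value = 30.9 / 2.576 = 12.0 μmol/L.

12.0 μmol/L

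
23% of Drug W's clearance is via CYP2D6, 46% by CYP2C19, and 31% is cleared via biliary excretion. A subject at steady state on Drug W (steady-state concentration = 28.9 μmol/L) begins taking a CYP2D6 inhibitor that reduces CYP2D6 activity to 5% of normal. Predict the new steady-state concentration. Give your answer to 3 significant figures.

37.0 μmol/L

The CYP2D6 pathway (23% of clearance) drops to 0.05× activity: 0.23 × 0.05 = 0.0115.
CYP2C19 (46%) and the residual 31% are unaffected.
CL_new/CL_old = 0.0115 + 0.46 + 0.31 = 0.7815.
Steady-state concentration ∝ 1/CL, so new value = 28.9 / 0.7815 = 37.0 μmol/L.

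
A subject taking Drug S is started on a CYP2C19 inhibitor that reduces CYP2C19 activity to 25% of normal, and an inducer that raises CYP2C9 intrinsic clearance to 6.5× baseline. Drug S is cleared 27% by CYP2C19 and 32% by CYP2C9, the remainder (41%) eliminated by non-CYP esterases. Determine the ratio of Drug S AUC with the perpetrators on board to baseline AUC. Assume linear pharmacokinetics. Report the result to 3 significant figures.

0.391

The CYP2C19 pathway (27% of clearance) is reduced to 0.25× activity: 0.27 × 0.25 = 0.0675.
The CYP2C9 pathway (32% of clearance) is boosted to 6.5× activity: 0.32 × 6.5 = 2.08.
Non-CYP routes (41%) are unchanged.
New clearance relative to baseline: 0.0675 + 2.08 + 0.41 = 2.5575.
AUC ∝ 1/CL: fold-change = 1 / 2.5575 = 0.391.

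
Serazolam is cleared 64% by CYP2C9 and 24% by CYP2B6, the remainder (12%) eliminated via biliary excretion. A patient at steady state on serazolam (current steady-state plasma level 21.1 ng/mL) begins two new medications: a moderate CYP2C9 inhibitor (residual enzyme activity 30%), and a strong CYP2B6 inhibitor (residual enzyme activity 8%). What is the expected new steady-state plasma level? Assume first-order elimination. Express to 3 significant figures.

63.7 ng/mL

CYP2C9: 0.64 × 0.3 = 0.192
CYP2B6: 0.24 × 0.08 = 0.0192
Other: 0.12 (unchanged)
New clearance relative to baseline: 0.192 + 0.0192 + 0.12 = 0.3312.
New steady-state plasma level = 21.1 / 0.3312 = 63.7 ng/mL (concentration scales inversely with clearance).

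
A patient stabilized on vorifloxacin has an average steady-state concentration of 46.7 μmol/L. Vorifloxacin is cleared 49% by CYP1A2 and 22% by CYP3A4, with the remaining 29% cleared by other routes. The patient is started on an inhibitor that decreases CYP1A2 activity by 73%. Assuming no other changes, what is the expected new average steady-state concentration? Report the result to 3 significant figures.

72.7 μmol/L

The CYP1A2 pathway (49% of clearance) falls to 0.27× activity: 0.49 × 0.27 = 0.1323.
CYP3A4 (22%) and the residual 29% are unaffected.
New clearance relative to baseline: 0.1323 + 0.22 + 0.29 = 0.6423.
With dosing unchanged, average steady-state concentration scales as 1/CL: 46.7 / 0.6423 = 72.7 μmol/L.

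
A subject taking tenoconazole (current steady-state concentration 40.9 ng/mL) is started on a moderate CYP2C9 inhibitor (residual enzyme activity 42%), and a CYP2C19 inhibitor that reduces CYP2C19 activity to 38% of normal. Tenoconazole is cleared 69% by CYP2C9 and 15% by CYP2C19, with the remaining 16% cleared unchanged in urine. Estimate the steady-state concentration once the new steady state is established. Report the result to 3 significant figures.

80.7 ng/mL

The CYP2C9 pathway (69% of clearance) falls to 0.42× activity: 0.69 × 0.42 = 0.2898.
The CYP2C19 pathway (15% of clearance) falls to 0.38× activity: 0.15 × 0.38 = 0.057.
The remaining 16% of clearance is unaffected.
Relative clearance = 0.2898 + 0.057 + 0.16 = 0.5068.
Dividing the baseline by the relative clearance: 40.9 / 0.5068 = 80.7 ng/mL.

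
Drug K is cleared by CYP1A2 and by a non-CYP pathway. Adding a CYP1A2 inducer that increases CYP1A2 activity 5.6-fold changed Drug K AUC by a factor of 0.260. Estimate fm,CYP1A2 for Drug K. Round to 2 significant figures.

CL'/CL = 1 / 0.260 = 3.846
5.6·fm + (1 − fm) = 3.846
fm = (3.846 − 1) / (5.6 − 1) = 0.62

0.62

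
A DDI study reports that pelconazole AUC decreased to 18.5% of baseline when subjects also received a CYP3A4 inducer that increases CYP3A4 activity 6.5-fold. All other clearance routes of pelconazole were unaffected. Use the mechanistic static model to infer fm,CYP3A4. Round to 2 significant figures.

0.80

Let fm be the CYP3A4 fraction. New clearance relative to baseline = fm × 6.5 + (1 − fm).
AUC ratio = 1 / (new CL fraction), so new CL fraction = 1 / 0.185 = 5.405.
fm × 6.5 + 1 − fm = 5.405  ⇒  fm × (6.5 − 1) = 4.405  ⇒  fm = 0.80.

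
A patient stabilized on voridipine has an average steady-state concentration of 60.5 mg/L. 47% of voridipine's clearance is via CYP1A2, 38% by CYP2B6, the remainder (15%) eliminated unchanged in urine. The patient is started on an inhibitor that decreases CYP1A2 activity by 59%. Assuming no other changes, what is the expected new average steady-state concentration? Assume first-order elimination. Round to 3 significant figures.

83.7 mg/L

The CYP1A2 pathway (47% of clearance) drops to 0.41× activity: 0.47 × 0.41 = 0.1927.
CYP2B6 (38%) and the residual 15% are unaffected.
New clearance relative to baseline: 0.1927 + 0.38 + 0.15 = 0.7227.
New average steady-state concentration = baseline ÷ relative clearance = 60.5 / 0.7227 = 83.7 mg/L.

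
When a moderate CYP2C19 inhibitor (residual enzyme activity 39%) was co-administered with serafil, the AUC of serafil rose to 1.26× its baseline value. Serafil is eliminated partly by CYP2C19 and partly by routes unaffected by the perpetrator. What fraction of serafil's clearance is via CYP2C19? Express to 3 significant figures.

0.338

Write x for the fraction cleared via CYP2C19. The observed AUC change means clearance fell to 1/1.26 = 0.7937 of baseline.
Setting x·0.39 + (1 − x) = 0.7937 and solving: x = (0.7937 − 1)/(0.39 − 1) = 0.338.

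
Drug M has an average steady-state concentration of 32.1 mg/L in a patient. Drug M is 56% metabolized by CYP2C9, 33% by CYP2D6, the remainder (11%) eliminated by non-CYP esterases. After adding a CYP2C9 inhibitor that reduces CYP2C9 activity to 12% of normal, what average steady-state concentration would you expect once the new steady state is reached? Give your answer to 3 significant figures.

The CYP2C9 pathway (56% of clearance) drops to 0.12× activity: 0.56 × 0.12 = 0.0672.
CYP2D6 (33%) and the residual 11% are unaffected.
CL_new/CL_old = 0.0672 + 0.33 + 0.11 = 0.5072.
New average steady-state concentration = baseline ÷ relative clearance = 32.1 / 0.5072 = 63.3 mg/L.

63.3 mg/L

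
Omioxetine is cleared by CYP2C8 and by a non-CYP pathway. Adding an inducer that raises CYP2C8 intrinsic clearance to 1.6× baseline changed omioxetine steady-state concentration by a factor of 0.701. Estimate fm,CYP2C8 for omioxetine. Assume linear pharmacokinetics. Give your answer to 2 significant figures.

CL'/CL = 1 / 0.701 = 1.427
1.6·fm + (1 − fm) = 1.427
fm = (1.427 − 1) / (1.6 − 1) = 0.71

0.71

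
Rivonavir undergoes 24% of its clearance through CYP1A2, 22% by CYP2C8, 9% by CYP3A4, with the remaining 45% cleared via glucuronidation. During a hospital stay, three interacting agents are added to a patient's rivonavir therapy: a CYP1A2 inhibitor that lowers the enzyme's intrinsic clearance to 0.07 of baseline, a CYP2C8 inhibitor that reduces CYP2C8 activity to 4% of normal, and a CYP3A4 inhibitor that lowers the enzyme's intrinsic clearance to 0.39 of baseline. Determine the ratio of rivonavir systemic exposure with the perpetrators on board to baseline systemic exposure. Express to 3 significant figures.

1.96

CYP1A2: 0.24 × 0.07 = 0.0168
CYP2C8: 0.22 × 0.04 = 0.0088
CYP3A4: 0.09 × 0.39 = 0.0351
Other: 0.45 (unchanged)
New clearance relative to baseline: 0.0168 + 0.0088 + 0.0351 + 0.45 = 0.5107.
Systemic exposure ∝ 1/CL: fold-change = 1 / 0.5107 = 1.96.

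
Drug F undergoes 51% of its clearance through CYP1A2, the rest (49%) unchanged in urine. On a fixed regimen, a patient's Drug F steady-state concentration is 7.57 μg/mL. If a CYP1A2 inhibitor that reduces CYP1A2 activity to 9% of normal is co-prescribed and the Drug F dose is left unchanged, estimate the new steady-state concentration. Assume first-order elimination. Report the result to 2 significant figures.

The CYP1A2 pathway (51% of clearance) drops to 0.09× activity: 0.51 × 0.09 = 0.0459.
The remaining 49% of clearance is unaffected.
Relative clearance = 0.0459 + 0.49 = 0.5359.
New steady-state concentration = baseline ÷ relative clearance = 7.57 / 0.5359 = 14 μg/mL.

14 μg/mL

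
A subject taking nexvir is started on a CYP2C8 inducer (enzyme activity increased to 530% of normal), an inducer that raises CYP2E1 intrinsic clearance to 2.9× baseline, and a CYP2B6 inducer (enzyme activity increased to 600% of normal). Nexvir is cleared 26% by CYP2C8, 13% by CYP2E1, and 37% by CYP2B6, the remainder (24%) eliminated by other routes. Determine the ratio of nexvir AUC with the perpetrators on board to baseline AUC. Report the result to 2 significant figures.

The CYP2C8 pathway (26% of clearance) increases to 5.3× activity: 0.26 × 5.3 = 1.378.
The CYP2E1 pathway (13% of clearance) rises to 2.9× activity: 0.13 × 2.9 = 0.377.
The CYP2B6 pathway (37% of clearance) increases to 6× activity: 0.37 × 6 = 2.22.
Non-CYP routes (24%) are unchanged.
CL_new/CL_old = 1.378 + 0.377 + 2.22 + 0.24 = 4.215.
Net AUC ratio = 1 / 4.215 = 0.24.

0.24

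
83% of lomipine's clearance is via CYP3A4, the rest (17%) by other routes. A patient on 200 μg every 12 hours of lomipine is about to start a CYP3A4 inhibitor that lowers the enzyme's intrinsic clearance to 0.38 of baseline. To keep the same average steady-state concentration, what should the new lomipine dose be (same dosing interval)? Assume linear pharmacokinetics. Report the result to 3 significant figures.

The CYP3A4 pathway (83% of clearance) is reduced to 0.38× activity: 0.83 × 0.38 = 0.3154.
The remaining 17% of clearance is unaffected.
Relative clearance = 0.3154 + 0.17 = 0.4854.
Exposure is unchanged when dose changes in proportion to clearance. New dose = 200 μg × 0.4854 = 97.1 μg.

97.1 μg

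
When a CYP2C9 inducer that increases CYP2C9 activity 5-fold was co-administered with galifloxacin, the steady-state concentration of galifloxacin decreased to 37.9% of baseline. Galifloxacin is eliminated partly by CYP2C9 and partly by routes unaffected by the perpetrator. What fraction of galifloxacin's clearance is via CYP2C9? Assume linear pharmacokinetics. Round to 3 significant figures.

0.410

CL'/CL = 1 / 0.379 = 2.639
5·fm + (1 − fm) = 2.639
fm = (2.639 − 1) / (5 − 1) = 0.410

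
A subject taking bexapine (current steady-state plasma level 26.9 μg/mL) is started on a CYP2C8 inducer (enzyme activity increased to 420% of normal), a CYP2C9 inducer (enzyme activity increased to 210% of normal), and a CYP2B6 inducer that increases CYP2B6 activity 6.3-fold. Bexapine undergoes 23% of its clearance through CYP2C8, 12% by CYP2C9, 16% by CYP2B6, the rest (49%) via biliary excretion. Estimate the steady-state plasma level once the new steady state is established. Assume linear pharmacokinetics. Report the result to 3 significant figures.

CYP2C8: 0.23 × 4.2 = 0.966
CYP2C9: 0.12 × 2.1 = 0.252
CYP2B6: 0.16 × 6.3 = 1.008
Other: 0.49 (unchanged)
New clearance relative to baseline: 0.966 + 0.252 + 1.008 + 0.49 = 2.716.
Steady-state plasma level ∝ 1/CL: new value = 26.9 / 2.716 = 9.90 μg/mL.

9.90 μg/mL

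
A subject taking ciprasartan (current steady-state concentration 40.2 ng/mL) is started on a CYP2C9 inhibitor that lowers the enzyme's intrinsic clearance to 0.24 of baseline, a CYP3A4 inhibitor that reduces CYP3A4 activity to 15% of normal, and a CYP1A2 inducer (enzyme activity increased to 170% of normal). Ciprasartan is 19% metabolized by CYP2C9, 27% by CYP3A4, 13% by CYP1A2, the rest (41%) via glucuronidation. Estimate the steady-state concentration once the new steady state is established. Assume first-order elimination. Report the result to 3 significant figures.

CYP2C9: 0.19 × 0.24 = 0.0456
CYP3A4: 0.27 × 0.15 = 0.0405
CYP1A2: 0.13 × 1.7 = 0.221
Other: 0.41 (unchanged)
New clearance relative to baseline: 0.0456 + 0.0405 + 0.221 + 0.41 = 0.7171.
Dividing the baseline by the relative clearance: 40.2 / 0.7171 = 56.1 ng/mL.

56.1 ng/mL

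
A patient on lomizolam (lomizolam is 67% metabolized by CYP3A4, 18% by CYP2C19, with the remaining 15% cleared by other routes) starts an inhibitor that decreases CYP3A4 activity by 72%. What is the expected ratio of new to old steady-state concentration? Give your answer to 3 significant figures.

1.93

The CYP3A4 pathway (67% of clearance) is reduced to 0.28× activity: 0.67 × 0.28 = 0.1876.
CYP2C19 (18%) and the residual 15% are unaffected.
Relative clearance = 0.1876 + 0.18 + 0.15 = 0.5176.
Steady-state concentration ratio = CL_old/CL_new = 1 / 0.5176 = 1.93.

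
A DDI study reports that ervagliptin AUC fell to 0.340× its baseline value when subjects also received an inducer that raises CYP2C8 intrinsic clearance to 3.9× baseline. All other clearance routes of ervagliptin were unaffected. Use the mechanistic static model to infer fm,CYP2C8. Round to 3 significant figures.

CL'/CL = 1 / 0.340 = 2.941
3.9·fm + (1 − fm) = 2.941
fm = (2.941 − 1) / (3.9 − 1) = 0.669

0.669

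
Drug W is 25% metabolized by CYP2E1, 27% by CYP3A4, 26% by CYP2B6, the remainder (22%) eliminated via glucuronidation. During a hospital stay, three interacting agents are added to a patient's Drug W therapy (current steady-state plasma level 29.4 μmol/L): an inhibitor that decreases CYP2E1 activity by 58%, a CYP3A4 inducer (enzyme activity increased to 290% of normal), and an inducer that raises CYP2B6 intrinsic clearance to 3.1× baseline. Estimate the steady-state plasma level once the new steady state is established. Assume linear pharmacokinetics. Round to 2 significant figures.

CYP2E1: 0.25 × 0.42 = 0.105
CYP3A4: 0.27 × 2.9 = 0.783
CYP2B6: 0.26 × 3.1 = 0.806
Other: 0.22 (unchanged)
Relative clearance = 0.105 + 0.783 + 0.806 + 0.22 = 1.914.
Dividing the baseline by the relative clearance: 29.4 / 1.914 = 15 μmol/L.

15 μmol/L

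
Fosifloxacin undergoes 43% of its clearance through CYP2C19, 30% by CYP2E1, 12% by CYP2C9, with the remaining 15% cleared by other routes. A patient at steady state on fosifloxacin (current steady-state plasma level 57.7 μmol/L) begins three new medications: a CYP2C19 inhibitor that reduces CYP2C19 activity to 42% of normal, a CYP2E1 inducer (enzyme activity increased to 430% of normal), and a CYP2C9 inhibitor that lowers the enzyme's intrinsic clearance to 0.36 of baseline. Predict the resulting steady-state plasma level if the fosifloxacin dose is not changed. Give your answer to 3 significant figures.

34.7 μmol/L

The CYP2C19 pathway (43% of clearance) falls to 0.42× activity: 0.43 × 0.42 = 0.1806.
The CYP2E1 pathway (30% of clearance) increases to 4.3× activity: 0.3 × 4.3 = 1.29.
The CYP2C9 pathway (12% of clearance) is reduced to 0.36× activity: 0.12 × 0.36 = 0.0432.
The remaining 15% of clearance is unaffected.
CL_new/CL_old = 0.1806 + 1.29 + 0.0432 + 0.15 = 1.6638.
New steady-state plasma level = 57.7 / 1.6638 = 34.7 μmol/L (concentration scales inversely with clearance).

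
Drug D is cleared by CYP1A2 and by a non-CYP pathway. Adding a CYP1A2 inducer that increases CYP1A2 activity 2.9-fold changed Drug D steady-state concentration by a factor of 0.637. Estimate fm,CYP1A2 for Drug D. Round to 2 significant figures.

Call the CYP1A2 fraction fm. After the interaction, CL_new/CL_old = fm × 2.9 + (1 − fm).
Steady-state concentration ratio = 1 / (new CL fraction), so new CL fraction = 1 / 0.637 = 1.57.
fm × 2.9 + 1 − fm = 1.57  ⇒  fm × (2.9 − 1) = 0.5699  ⇒  fm = 0.30.

0.30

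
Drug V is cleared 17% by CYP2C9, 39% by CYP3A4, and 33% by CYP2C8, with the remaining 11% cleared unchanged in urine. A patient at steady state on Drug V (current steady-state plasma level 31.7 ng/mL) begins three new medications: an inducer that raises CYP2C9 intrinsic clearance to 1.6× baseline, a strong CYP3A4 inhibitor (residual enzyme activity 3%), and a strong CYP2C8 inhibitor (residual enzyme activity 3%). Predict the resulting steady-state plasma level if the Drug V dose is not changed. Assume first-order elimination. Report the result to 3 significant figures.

CYP2C9: 0.17 × 1.6 = 0.272
CYP3A4: 0.39 × 0.03 = 0.0117
CYP2C8: 0.33 × 0.03 = 0.0099
Other: 0.11 (unchanged)
New clearance relative to baseline: 0.272 + 0.0117 + 0.0099 + 0.11 = 0.4036.
Steady-state plasma level ∝ 1/CL: new value = 31.7 / 0.4036 = 78.5 ng/mL.

78.5 ng/mL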